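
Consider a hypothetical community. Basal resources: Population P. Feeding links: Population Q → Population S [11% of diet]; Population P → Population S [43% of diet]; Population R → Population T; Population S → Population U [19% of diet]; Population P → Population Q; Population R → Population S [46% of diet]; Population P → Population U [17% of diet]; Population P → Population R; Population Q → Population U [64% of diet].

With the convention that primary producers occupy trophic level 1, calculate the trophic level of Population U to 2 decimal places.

2.94

Population Q: 1 + 1 = 2
Population R: 1 + 1 = 2
Population S: 1 + (0.43×1 + 0.11×2 + 0.46×2) = 2.57
Population T: 1 + 2 = 3
Population U: 1 + (0.17×1 + 0.64×2 + 0.19×2.57) = 2.9383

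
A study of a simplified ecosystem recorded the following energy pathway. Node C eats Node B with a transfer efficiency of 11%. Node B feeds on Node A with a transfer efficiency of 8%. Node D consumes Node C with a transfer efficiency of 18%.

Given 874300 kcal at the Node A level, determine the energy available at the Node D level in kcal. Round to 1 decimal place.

1384.9 kcal

Node B: 874300 × 0.08 = 69944 kcal
Node C: 69944 × 0.11 = 7693.84 kcal
Node D: 7693.84 × 0.18 = 1384.8912 kcal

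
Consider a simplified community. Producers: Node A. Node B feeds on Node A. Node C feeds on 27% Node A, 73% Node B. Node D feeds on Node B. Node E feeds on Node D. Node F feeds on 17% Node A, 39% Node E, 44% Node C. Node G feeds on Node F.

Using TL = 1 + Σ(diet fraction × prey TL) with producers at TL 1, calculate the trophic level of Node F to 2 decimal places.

Node B: 1 + 1 = 2
Node C: 1 + (0.27×1 + 0.73×2) = 2.73
Node D: 1 + 2 = 3
Node E: 1 + 3 = 4
Node F: 1 + (0.17×1 + 0.39×4 + 0.44×2.73) = 3.9312
Node G: 1 + 3.9312 = 4.9312

3.93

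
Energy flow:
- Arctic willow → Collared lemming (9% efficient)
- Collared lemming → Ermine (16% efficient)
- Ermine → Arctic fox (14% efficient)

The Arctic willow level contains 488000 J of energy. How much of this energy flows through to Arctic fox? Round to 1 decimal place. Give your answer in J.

983.8 J

Collared lemming: 488000 × 0.09 = 43920 J
Ermine: 43920 × 0.16 = 7027.2 J
Arctic fox: 7027.2 × 0.14 = 983.808 J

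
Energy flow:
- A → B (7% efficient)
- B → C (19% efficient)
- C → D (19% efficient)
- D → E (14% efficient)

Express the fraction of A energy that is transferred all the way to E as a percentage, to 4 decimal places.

0.0354%

Product of link efficiencies: 0.07 × 0.19 × 0.19 × 0.14 = 0.00035378
As a percentage: 0.00035378 × 100 = 0.0354%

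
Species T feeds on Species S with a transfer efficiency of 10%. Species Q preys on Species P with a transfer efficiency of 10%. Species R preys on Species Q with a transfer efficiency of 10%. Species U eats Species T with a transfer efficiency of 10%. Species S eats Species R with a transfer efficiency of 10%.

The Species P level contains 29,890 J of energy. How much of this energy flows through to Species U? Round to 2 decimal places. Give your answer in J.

Species Q: 29890 × 0.1 = 2989 J
Species R: 2989 × 0.1 = 298.9 J
Species S: 298.9 × 0.1 = 29.89 J
Species T: 29.89 × 0.1 = 2.989 J
Species U: 2.989 × 0.1 = 0.2989 J

0.30 J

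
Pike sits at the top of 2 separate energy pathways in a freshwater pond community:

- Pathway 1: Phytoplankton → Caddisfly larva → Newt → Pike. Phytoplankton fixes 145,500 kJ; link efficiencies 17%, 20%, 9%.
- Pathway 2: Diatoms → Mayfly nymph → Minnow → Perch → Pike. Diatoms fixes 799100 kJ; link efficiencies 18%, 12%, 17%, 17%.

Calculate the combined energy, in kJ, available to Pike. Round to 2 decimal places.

Pathway 1: 145500 × 0.17 × 0.2 × 0.09 = 445.23 kJ
Pathway 2: 799100 × 0.18 × 0.12 × 0.17 × 0.17 = 498.830184 kJ
Total at Pike: 445.23 + 498.830184 = 944.060184 kJ

944.06 kJ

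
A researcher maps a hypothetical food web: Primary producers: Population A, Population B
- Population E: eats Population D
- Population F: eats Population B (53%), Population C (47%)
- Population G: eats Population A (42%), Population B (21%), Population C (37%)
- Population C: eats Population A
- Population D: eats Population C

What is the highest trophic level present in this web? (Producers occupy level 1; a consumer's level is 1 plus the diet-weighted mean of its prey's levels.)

Population C: 1 + 1 = 2
Population D: 1 + 2 = 3
Population E: 1 + 3 = 4
Population F: 1 + (0.53×1 + 0.47×2) = 2.47
Population G: 1 + (0.42×1 + 0.21×1 + 0.37×2) = 2.37

4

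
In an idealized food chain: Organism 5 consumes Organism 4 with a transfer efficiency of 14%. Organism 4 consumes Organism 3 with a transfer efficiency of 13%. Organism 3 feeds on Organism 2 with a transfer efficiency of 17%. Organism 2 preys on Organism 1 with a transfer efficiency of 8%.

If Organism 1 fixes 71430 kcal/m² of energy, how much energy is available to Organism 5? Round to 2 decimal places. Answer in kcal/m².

Organism 2: 71430 × 0.08 = 5714.4 kcal/m²
Organism 3: 5714.4 × 0.17 = 971.448 kcal/m²
Organism 4: 971.448 × 0.13 = 126.28824 kcal/m²
Organism 5: 126.28824 × 0.14 = 17.6803536 kcal/m²

17.68 kcal/m²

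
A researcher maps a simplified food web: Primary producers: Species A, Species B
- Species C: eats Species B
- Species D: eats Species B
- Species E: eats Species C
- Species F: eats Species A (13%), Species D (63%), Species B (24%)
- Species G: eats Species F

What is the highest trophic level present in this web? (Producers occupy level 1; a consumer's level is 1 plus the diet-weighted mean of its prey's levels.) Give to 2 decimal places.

Species C: 1 + 1 = 2
Species D: 1 + 1 = 2
Species E: 1 + 2 = 3
Species F: 1 + (0.13×1 + 0.63×2 + 0.24×1) = 2.63
Species G: 1 + 2.63 = 3.63

3.63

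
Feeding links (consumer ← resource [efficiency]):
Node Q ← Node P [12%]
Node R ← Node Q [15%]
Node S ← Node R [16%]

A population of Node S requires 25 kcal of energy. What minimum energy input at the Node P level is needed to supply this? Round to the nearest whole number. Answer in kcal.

Cumulative transfer efficiency: 0.12 × 0.15 × 0.16 = 0.00288
Node P energy = 25 / 0.00288 = 8681 kcal

8681 kcal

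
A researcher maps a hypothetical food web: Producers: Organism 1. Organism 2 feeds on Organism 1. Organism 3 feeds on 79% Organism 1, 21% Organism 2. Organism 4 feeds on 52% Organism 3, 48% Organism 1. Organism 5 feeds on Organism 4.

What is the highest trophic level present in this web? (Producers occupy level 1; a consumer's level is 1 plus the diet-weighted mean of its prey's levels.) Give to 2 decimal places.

3.63

Organism 2: 1 + 1 = 2
Organism 3: 1 + (0.79×1 + 0.21×2) = 2.21
Organism 4: 1 + (0.52×2.21 + 0.48×1) = 2.6292
Organism 5: 1 + 2.6292 = 3.6292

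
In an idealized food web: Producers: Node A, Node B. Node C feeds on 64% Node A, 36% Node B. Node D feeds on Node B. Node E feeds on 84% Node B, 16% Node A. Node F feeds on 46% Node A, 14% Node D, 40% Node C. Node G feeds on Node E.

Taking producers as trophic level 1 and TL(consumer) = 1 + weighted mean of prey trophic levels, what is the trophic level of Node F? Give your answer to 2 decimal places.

Node C: 1 + (0.64×1 + 0.36×1) = 2
Node D: 1 + 1 = 2
Node E: 1 + (0.84×1 + 0.16×1) = 2
Node F: 1 + (0.46×1 + 0.14×2 + 0.4×2) = 2.54
Node G: 1 + 2 = 3

2.54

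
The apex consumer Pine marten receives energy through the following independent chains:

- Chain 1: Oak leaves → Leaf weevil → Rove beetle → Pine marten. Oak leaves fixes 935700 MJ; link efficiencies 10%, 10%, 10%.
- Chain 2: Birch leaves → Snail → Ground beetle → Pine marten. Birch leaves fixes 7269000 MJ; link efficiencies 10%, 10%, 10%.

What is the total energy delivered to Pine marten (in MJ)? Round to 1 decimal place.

Chain 1: 935700 × 0.1 × 0.1 × 0.1 = 935.7 MJ
Chain 2: 7269000 × 0.1 × 0.1 × 0.1 = 7269 MJ
Total at Pine marten: 935.7 + 7269 = 8204.7 MJ

8204.7 MJ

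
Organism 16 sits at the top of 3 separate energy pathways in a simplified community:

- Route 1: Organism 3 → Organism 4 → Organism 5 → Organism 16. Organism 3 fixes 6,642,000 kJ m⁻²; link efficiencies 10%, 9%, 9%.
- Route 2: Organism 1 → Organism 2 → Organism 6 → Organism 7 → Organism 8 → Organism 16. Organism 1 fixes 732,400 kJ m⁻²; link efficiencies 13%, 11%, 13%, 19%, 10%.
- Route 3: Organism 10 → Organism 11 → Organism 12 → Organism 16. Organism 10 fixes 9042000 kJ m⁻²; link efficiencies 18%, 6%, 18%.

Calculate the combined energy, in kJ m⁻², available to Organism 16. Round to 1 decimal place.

22983.5 kJ m⁻²

Route 1: 6642000 × 0.1 × 0.09 × 0.09 = 5380.02 kJ m⁻²
Route 2: 732400 × 0.13 × 0.11 × 0.13 × 0.19 × 0.1 = 25.8691004 kJ m⁻²
Route 3: 9042000 × 0.18 × 0.06 × 0.18 = 17577.648 kJ m⁻²
Total at Organism 16: 5380.02 + 25.8691004 + 17577.648 = 22983.5371004 kJ m⁻²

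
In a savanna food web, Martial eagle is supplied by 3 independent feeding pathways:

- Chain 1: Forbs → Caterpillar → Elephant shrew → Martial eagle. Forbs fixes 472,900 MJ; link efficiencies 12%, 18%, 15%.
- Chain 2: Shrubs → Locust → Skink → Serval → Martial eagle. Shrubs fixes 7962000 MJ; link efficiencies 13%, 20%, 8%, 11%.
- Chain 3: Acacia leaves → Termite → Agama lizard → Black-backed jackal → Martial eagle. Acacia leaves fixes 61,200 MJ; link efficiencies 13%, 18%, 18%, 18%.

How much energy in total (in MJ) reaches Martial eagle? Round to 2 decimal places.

Chain 1: 472900 × 0.12 × 0.18 × 0.15 = 1532.196 MJ
Chain 2: 7962000 × 0.13 × 0.2 × 0.08 × 0.11 = 1821.7056 MJ
Chain 3: 61200 × 0.13 × 0.18 × 0.18 × 0.18 = 46.399392 MJ
Total at Martial eagle: 1532.196 + 1821.7056 + 46.399392 = 3400.300992 MJ

3400.30 MJ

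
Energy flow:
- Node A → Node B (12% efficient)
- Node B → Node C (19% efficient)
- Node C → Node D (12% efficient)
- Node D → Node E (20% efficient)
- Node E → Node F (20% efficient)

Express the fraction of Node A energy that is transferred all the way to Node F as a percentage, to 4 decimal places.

0.0109%

Product of link efficiencies: 0.12 × 0.19 × 0.12 × 0.2 × 0.2 = 0.00010944
As a percentage: 0.00010944 × 100 = 0.0109%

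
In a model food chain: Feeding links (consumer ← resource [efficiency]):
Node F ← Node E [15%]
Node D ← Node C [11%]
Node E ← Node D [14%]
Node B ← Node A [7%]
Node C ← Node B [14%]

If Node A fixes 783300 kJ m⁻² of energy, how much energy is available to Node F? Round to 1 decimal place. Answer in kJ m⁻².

Node B: 783300 × 0.07 = 54831 kJ m⁻²
Node C: 54831 × 0.14 = 7676.34 kJ m⁻²
Node D: 7676.34 × 0.11 = 844.3974 kJ m⁻²
Node E: 844.3974 × 0.14 = 118.215636 kJ m⁻²
Node F: 118.215636 × 0.15 = 17.7323454 kJ m⁻²

17.7 kJ m⁻²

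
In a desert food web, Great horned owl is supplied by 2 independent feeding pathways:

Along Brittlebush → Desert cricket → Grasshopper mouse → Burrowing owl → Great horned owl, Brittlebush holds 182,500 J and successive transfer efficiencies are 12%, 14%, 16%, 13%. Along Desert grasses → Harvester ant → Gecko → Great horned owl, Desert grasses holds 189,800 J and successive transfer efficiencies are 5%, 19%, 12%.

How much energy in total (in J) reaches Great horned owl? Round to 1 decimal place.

Via Brittlebush: 182500 × 0.12 × 0.14 × 0.16 × 0.13 = 63.7728 J
Via Desert grasses: 189800 × 0.05 × 0.19 × 0.12 = 216.372 J
Total at Great horned owl: 63.7728 + 216.372 = 280.1448 J

280.1 J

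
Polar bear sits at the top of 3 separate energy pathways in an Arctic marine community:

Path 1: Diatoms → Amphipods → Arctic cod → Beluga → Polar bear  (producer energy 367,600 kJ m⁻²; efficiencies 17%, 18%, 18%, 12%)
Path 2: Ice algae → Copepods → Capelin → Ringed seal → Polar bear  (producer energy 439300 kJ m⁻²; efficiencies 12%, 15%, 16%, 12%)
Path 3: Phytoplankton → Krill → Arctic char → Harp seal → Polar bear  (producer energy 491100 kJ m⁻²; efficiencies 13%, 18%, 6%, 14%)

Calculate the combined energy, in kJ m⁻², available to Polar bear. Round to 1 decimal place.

Path 1: 367600 × 0.17 × 0.18 × 0.18 × 0.12 = 242.968896 kJ m⁻²
Path 2: 439300 × 0.12 × 0.15 × 0.16 × 0.12 = 151.82208 kJ m⁻²
Path 3: 491100 × 0.13 × 0.18 × 0.06 × 0.14 = 96.530616 kJ m⁻²
Total at Polar bear: 242.968896 + 151.82208 + 96.530616 = 491.321592 kJ m⁻²

491.3 kJ m⁻²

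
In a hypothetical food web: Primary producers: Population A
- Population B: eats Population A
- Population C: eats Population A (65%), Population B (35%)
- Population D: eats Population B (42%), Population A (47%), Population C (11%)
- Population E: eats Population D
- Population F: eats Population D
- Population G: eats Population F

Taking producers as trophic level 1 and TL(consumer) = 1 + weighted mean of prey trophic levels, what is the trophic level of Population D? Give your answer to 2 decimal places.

2.57

Population B: 1 + 1 = 2
Population C: 1 + (0.65×1 + 0.35×2) = 2.35
Population D: 1 + (0.42×2 + 0.47×1 + 0.11×2.35) = 2.5685
Population E: 1 + 2.5685 = 3.5685
Population F: 1 + 2.5685 = 3.5685
Population G: 1 + 3.5685 = 4.5685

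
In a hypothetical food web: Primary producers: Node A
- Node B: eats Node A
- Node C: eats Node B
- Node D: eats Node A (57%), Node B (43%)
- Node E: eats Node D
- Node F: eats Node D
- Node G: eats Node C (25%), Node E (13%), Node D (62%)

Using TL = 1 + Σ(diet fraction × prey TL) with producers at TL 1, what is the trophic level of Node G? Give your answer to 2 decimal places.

3.70

Node B: 1 + 1 = 2
Node C: 1 + 2 = 3
Node D: 1 + (0.57×1 + 0.43×2) = 2.43
Node E: 1 + 2.43 = 3.43
Node F: 1 + 2.43 = 3.43
Node G: 1 + (0.25×3 + 0.13×3.43 + 0.62×2.43) = 3.7025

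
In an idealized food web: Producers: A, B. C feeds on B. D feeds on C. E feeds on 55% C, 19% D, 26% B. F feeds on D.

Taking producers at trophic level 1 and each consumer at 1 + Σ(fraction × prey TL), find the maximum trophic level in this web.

4

C: 1 + 1 = 2
D: 1 + 2 = 3
E: 1 + (0.55×2 + 0.19×3 + 0.26×1) = 2.93
F: 1 + 3 = 4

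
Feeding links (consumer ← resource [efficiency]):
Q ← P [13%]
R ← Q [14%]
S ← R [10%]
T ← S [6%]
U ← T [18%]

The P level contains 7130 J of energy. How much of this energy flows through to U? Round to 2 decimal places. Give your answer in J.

0.14 J

Q: 7130 × 0.13 = 926.9 J
R: 926.9 × 0.14 = 129.766 J
S: 129.766 × 0.1 = 12.9766 J
T: 12.9766 × 0.06 = 0.778596 J
U: 0.778596 × 0.18 = 0.14014728 J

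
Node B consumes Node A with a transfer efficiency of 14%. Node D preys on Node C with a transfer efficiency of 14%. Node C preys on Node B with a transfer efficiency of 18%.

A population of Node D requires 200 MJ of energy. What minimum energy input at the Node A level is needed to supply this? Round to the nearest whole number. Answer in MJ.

56689 MJ

Cumulative transfer efficiency: 0.14 × 0.18 × 0.14 = 0.003528
Node A energy = 200 / 0.003528 = 56689 MJ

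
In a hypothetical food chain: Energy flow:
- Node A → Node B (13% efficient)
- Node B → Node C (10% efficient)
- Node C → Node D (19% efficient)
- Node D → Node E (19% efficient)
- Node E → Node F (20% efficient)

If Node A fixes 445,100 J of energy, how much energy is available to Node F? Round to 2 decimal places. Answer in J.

41.78 J

Node B: 445100 × 0.13 = 57863 J
Node C: 57863 × 0.1 = 5786.3 J
Node D: 5786.3 × 0.19 = 1099.397 J
Node E: 1099.397 × 0.19 = 208.88543 J
Node F: 208.88543 × 0.2 = 41.777086 J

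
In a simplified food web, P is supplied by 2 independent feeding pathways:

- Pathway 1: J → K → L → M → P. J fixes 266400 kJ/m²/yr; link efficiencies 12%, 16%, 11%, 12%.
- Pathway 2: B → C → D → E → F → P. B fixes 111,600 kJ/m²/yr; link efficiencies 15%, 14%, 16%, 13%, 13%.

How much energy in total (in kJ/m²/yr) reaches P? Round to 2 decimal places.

Pathway 1: 266400 × 0.12 × 0.16 × 0.11 × 0.12 = 67.516416 kJ/m²/yr
Pathway 2: 111600 × 0.15 × 0.14 × 0.16 × 0.13 × 0.13 = 6.3370944 kJ/m²/yr
Total at P: 67.516416 + 6.3370944 = 73.8535104 kJ/m²/yr

73.85 kJ/m²/yr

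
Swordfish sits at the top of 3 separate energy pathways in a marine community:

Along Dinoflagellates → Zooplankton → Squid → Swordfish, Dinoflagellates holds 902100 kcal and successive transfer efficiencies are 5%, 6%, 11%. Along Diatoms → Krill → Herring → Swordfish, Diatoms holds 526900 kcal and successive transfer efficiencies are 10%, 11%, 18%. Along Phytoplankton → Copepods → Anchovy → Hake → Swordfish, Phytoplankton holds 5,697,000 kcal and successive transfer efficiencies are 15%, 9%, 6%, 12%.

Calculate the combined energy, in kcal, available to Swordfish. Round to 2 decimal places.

Via Dinoflagellates: 902100 × 0.05 × 0.06 × 0.11 = 297.693 kcal
Via Diatoms: 526900 × 0.1 × 0.11 × 0.18 = 1043.262 kcal
Via Phytoplankton: 5697000 × 0.15 × 0.09 × 0.06 × 0.12 = 553.7484 kcal
Total at Swordfish: 297.693 + 1043.262 + 553.7484 = 1894.7034 kcal

1894.70 kcal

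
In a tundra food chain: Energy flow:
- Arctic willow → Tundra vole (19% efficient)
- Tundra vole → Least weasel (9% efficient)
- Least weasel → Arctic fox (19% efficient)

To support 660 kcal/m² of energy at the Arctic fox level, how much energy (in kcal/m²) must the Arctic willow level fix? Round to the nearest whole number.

Cumulative transfer efficiency: 0.19 × 0.09 × 0.19 = 0.003249
Arctic willow energy = 660 / 0.003249 = 203139 kcal/m²

203139 kcal/m²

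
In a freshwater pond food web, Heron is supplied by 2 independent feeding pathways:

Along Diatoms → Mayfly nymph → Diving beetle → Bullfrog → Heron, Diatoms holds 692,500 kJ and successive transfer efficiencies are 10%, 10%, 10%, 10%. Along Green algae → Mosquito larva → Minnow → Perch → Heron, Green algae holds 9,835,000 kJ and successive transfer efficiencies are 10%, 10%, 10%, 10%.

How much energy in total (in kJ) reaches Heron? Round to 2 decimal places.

1052.75 kJ

Via Diatoms: 692500 × 0.1 × 0.1 × 0.1 × 0.1 = 69.25 kJ
Via Green algae: 9835000 × 0.1 × 0.1 × 0.1 × 0.1 = 983.5 kJ
Total at Heron: 69.25 + 983.5 = 1052.75 kJ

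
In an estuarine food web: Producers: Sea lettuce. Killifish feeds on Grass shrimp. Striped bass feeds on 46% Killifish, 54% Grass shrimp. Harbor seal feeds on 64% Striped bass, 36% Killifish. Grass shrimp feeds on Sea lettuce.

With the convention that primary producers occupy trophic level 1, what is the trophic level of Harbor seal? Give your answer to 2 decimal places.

Grass shrimp: 1 + 1 = 2
Killifish: 1 + 2 = 3
Striped bass: 1 + (0.46×3 + 0.54×2) = 3.46
Harbor seal: 1 + (0.64×3.46 + 0.36×3) = 4.2944

4.29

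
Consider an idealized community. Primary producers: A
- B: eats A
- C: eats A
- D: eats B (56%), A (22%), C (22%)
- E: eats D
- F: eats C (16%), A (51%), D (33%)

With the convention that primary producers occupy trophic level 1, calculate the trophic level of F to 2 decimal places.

B: 1 + 1 = 2
C: 1 + 1 = 2
D: 1 + (0.56×2 + 0.22×1 + 0.22×2) = 2.78
E: 1 + 2.78 = 3.78
F: 1 + (0.16×2 + 0.51×1 + 0.33×2.78) = 2.7474

2.75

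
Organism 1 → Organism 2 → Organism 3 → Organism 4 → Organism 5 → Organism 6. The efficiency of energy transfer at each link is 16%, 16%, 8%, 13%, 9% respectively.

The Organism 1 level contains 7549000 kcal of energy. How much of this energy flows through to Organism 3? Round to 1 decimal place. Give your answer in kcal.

193254.4 kcal

Organism 2: 7549000 × 0.16 = 1207840 kcal
Organism 3: 1207840 × 0.16 = 193254.4 kcal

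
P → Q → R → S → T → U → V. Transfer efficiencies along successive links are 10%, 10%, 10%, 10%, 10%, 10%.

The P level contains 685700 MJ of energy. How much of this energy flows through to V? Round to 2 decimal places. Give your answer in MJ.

0.69 MJ

Q: 685700 × 0.1 = 68570 MJ
R: 68570 × 0.1 = 6857 MJ
S: 6857 × 0.1 = 685.7 MJ
T: 685.7 × 0.1 = 68.57 MJ
U: 68.57 × 0.1 = 6.857 MJ
V: 6.857 × 0.1 = 0.6857 MJ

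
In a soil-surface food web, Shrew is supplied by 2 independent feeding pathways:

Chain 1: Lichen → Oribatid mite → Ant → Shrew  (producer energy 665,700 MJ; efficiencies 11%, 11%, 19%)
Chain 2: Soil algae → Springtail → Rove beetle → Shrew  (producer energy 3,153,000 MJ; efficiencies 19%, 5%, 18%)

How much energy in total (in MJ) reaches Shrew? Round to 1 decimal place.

Chain 1: 665700 × 0.11 × 0.11 × 0.19 = 1530.4443 MJ
Chain 2: 3153000 × 0.19 × 0.05 × 0.18 = 5391.63 MJ
Total at Shrew: 1530.4443 + 5391.63 = 6922.0743 MJ

6922.1 MJ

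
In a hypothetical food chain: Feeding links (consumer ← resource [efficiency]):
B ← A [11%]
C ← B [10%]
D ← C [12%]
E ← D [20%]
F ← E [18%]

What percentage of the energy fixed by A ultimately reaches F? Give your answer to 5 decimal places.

0.00475%

Product of link efficiencies: 0.11 × 0.1 × 0.12 × 0.2 × 0.18 = 0.00004752
As a percentage: 0.00004752 × 100 = 0.00475%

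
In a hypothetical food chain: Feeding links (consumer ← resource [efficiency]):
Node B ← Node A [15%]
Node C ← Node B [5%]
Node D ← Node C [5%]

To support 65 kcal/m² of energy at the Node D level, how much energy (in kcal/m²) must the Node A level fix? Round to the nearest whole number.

173333 kcal/m²

Cumulative transfer efficiency: 0.15 × 0.05 × 0.05 = 0.000375
Node A energy = 65 / 0.000375 = 173333 kcal/m²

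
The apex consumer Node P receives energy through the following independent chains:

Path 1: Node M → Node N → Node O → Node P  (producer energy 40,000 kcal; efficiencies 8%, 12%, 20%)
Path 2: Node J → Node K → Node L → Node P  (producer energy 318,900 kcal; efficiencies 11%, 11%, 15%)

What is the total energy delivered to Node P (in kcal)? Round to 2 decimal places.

655.60 kcal

Path 1: 40000 × 0.08 × 0.12 × 0.2 = 76.8 kcal
Path 2: 318900 × 0.11 × 0.11 × 0.15 = 578.8035 kcal
Total at Node P: 76.8 + 578.8035 = 655.6035 kcal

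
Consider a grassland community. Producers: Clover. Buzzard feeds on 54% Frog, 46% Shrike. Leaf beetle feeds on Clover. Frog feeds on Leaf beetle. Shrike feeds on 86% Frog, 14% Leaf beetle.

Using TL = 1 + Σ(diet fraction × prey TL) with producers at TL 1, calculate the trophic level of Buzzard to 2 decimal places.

Leaf beetle: 1 + 1 = 2
Frog: 1 + 2 = 3
Shrike: 1 + (0.86×3 + 0.14×2) = 3.86
Buzzard: 1 + (0.54×3 + 0.46×3.86) = 4.3956

4.40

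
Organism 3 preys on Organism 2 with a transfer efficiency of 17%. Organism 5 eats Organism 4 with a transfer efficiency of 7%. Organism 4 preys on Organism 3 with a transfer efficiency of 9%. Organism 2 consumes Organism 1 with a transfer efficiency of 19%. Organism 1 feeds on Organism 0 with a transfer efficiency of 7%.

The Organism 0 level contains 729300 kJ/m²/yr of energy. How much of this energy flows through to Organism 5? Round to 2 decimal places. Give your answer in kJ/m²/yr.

Organism 1: 729300 × 0.07 = 51051 kJ/m²/yr
Organism 2: 51051 × 0.19 = 9699.69 kJ/m²/yr
Organism 3: 9699.69 × 0.17 = 1648.9473 kJ/m²/yr
Organism 4: 1648.9473 × 0.09 = 148.405257 kJ/m²/yr
Organism 5: 148.405257 × 0.07 = 10.38836799 kJ/m²/yr

10.39 kJ/m²/yr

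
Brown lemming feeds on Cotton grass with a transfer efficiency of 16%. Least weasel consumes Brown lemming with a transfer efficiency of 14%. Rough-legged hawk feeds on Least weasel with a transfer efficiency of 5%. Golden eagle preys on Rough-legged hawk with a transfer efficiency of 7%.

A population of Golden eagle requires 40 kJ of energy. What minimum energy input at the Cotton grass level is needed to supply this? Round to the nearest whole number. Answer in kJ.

510204 kJ

Cumulative transfer efficiency: 0.16 × 0.14 × 0.05 × 0.07 = 0.0000784
Cotton grass energy = 40 / 0.0000784 = 510204 kJ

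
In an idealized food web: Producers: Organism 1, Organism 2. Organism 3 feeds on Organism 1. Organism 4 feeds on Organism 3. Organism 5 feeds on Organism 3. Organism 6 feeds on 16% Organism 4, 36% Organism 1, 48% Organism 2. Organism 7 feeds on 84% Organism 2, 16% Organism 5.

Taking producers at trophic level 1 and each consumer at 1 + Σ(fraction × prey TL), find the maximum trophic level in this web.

Organism 3: 1 + 1 = 2
Organism 4: 1 + 2 = 3
Organism 5: 1 + 2 = 3
Organism 6: 1 + (0.16×3 + 0.36×1 + 0.48×1) = 2.32
Organism 7: 1 + (0.84×1 + 0.16×3) = 2.32

3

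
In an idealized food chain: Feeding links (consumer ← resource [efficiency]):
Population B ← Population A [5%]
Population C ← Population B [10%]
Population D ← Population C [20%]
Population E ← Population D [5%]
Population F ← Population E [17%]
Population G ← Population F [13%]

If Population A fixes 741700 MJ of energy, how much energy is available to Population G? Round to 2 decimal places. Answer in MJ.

0.82 MJ

Population B: 741700 × 0.05 = 37085 MJ
Population C: 37085 × 0.1 = 3708.5 MJ
Population D: 3708.5 × 0.2 = 741.7 MJ
Population E: 741.7 × 0.05 = 37.085 MJ
Population F: 37.085 × 0.17 = 6.30445 MJ
Population G: 6.30445 × 0.13 = 0.8195785 MJ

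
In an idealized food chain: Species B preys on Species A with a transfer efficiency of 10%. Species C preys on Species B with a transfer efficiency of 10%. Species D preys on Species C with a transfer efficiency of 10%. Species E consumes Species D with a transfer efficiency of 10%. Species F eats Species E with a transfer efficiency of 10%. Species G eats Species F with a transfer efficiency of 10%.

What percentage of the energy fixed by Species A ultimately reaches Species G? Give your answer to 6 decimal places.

0.000100%

Product of link efficiencies: 0.1 × 0.1 × 0.1 × 0.1 × 0.1 × 0.1 = 0.000001
As a percentage: 0.000001 × 100 = 0.000100%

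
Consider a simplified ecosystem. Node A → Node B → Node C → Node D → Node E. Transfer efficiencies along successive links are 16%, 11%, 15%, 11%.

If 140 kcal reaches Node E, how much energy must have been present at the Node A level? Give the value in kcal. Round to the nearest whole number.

482094 kcal

Cumulative transfer efficiency: 0.16 × 0.11 × 0.15 × 0.11 = 0.0002904
Node A energy = 140 / 0.0002904 = 482094 kcal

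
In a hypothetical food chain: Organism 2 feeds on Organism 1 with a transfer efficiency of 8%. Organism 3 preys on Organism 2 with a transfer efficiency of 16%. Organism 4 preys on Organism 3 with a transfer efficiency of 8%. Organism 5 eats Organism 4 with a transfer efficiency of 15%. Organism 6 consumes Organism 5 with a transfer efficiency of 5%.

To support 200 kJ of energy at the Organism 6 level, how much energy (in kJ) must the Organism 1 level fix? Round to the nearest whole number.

26041667 kJ

Cumulative transfer efficiency: 0.08 × 0.16 × 0.08 × 0.15 × 0.05 = 0.00000768
Organism 1 energy = 200 / 0.00000768 = 26041667 kJ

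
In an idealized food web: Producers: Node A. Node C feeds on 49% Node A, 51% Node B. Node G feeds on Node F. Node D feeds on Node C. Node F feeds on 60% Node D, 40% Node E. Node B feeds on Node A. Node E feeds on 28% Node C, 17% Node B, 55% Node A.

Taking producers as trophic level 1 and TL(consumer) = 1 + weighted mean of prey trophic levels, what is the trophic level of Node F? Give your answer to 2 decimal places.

Node B: 1 + 1 = 2
Node C: 1 + (0.49×1 + 0.51×2) = 2.51
Node D: 1 + 2.51 = 3.51
Node E: 1 + (0.28×2.51 + 0.17×2 + 0.55×1) = 2.5928
Node F: 1 + (0.6×3.51 + 0.4×2.5928) = 4.14312
Node G: 1 + 4.14312 = 5.14312

4.14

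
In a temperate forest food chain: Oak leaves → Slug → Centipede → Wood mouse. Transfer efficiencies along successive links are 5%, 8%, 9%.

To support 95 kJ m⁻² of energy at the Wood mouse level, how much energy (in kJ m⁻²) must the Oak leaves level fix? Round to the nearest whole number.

Cumulative transfer efficiency: 0.05 × 0.08 × 0.09 = 0.00036
Oak leaves energy = 95 / 0.00036 = 263889 kJ m⁻²

263889 kJ m⁻²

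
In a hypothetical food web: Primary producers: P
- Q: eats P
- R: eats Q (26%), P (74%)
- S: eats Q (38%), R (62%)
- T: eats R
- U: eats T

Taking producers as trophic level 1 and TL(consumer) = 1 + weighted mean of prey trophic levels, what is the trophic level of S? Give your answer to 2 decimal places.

3.16

Q: 1 + 1 = 2
R: 1 + (0.26×2 + 0.74×1) = 2.26
S: 1 + (0.38×2 + 0.62×2.26) = 3.1612
T: 1 + 2.26 = 3.26
U: 1 + 3.26 = 4.26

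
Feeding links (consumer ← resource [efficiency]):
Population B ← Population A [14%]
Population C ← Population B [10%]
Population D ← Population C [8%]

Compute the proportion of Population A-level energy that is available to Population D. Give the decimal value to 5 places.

Product of link efficiencies: 0.14 × 0.1 × 0.08 = 0.00112

0.00112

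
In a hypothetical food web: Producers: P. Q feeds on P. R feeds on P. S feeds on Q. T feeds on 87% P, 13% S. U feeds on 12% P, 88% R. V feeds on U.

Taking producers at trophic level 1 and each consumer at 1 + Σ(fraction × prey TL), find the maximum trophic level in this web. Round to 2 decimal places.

3.88

Q: 1 + 1 = 2
R: 1 + 1 = 2
S: 1 + 2 = 3
T: 1 + (0.87×1 + 0.13×3) = 2.26
U: 1 + (0.12×1 + 0.88×2) = 2.88
V: 1 + 2.88 = 3.88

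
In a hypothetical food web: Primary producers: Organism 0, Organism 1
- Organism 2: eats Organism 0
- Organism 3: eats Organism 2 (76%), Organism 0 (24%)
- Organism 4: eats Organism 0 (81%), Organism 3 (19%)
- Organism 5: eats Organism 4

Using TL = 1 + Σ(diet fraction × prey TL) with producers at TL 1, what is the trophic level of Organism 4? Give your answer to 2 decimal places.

Organism 2: 1 + 1 = 2
Organism 3: 1 + (0.76×2 + 0.24×1) = 2.76
Organism 4: 1 + (0.81×1 + 0.19×2.76) = 2.3344
Organism 5: 1 + 2.3344 = 3.3344

2.33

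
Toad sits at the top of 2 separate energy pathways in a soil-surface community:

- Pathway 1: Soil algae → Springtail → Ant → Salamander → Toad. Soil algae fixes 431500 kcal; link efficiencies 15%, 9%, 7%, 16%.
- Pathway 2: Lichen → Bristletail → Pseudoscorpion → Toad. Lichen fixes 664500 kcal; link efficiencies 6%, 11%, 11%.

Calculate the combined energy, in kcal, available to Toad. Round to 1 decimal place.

Pathway 1: 431500 × 0.15 × 0.09 × 0.07 × 0.16 = 65.2428 kcal
Pathway 2: 664500 × 0.06 × 0.11 × 0.11 = 482.427 kcal
Total at Toad: 65.2428 + 482.427 = 547.6698 kcal

547.7 kcal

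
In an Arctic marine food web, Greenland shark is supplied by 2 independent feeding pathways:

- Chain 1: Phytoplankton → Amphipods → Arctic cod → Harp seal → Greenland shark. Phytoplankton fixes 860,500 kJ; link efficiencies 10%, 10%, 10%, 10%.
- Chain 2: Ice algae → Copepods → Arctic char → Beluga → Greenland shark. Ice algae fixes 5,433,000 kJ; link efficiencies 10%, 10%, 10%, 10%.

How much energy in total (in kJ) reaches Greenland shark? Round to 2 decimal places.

Chain 1: 860500 × 0.1 × 0.1 × 0.1 × 0.1 = 86.05 kJ
Chain 2: 5433000 × 0.1 × 0.1 × 0.1 × 0.1 = 543.3 kJ
Total at Greenland shark: 86.05 + 543.3 = 629.35 kJ

629.35 kJ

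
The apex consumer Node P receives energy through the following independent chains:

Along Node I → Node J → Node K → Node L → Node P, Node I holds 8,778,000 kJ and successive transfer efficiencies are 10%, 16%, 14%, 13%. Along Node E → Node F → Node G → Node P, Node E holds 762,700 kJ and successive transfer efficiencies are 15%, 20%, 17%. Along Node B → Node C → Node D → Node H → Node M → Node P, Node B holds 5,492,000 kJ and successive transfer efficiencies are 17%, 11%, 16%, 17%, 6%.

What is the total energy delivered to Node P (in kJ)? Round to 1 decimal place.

6613.5 kJ

Via Node I: 8778000 × 0.1 × 0.16 × 0.14 × 0.13 = 2556.1536 kJ
Via Node E: 762700 × 0.15 × 0.2 × 0.17 = 3889.77 kJ
Via Node B: 5492000 × 0.17 × 0.11 × 0.16 × 0.17 × 0.06 = 167.6070528 kJ
Total at Node P: 2556.1536 + 3889.77 + 167.6070528 = 6613.5306528 kJ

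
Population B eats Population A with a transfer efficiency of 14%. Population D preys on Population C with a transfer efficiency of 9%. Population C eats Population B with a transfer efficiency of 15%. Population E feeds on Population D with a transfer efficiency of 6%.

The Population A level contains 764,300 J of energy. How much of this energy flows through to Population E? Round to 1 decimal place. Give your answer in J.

Population B: 764300 × 0.14 = 107002 J
Population C: 107002 × 0.15 = 16050.3 J
Population D: 16050.3 × 0.09 = 1444.527 J
Population E: 1444.527 × 0.06 = 86.67162 J

86.7 J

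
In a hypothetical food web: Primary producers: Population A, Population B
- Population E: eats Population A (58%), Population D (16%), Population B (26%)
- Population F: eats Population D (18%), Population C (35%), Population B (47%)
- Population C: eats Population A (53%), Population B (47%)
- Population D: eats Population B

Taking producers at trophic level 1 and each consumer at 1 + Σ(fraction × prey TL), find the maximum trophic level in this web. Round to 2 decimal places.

Population C: 1 + (0.53×1 + 0.47×1) = 2
Population D: 1 + 1 = 2
Population E: 1 + (0.58×1 + 0.16×2 + 0.26×1) = 2.16
Population F: 1 + (0.18×2 + 0.35×2 + 0.47×1) = 2.53

2.53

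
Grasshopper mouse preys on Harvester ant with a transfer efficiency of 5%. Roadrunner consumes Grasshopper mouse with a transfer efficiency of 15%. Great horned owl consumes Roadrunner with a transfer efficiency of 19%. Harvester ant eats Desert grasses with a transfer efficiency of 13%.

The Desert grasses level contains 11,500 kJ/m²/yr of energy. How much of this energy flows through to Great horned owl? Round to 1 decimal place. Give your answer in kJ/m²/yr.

Harvester ant: 11500 × 0.13 = 1495 kJ/m²/yr
Grasshopper mouse: 1495 × 0.05 = 74.75 kJ/m²/yr
Roadrunner: 74.75 × 0.15 = 11.2125 kJ/m²/yr
Great horned owl: 11.2125 × 0.19 = 2.130375 kJ/m²/yr

2.1 kJ/m²/yr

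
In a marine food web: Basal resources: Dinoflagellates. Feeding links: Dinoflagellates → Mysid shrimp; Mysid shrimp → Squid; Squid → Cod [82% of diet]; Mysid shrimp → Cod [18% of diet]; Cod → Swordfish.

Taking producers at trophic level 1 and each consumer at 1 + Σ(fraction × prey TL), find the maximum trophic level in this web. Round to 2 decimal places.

Mysid shrimp: 1 + 1 = 2
Squid: 1 + 2 = 3
Cod: 1 + (0.82×3 + 0.18×2) = 3.82
Swordfish: 1 + 3.82 = 4.82

4.82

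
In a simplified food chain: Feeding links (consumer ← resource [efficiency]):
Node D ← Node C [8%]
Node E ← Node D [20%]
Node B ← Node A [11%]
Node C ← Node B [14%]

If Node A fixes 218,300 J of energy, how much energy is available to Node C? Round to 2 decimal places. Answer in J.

Node B: 218300 × 0.11 = 24013 J
Node C: 24013 × 0.14 = 3361.82 J

3361.82 J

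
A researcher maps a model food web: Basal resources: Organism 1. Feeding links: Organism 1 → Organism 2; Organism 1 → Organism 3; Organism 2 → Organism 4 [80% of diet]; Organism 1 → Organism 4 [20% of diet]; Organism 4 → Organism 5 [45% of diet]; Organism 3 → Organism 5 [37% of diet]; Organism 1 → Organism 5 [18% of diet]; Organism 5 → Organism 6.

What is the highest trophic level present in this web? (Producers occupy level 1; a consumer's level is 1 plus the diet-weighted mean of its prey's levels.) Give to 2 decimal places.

Organism 2: 1 + 1 = 2
Organism 3: 1 + 1 = 2
Organism 4: 1 + (0.8×2 + 0.2×1) = 2.8
Organism 5: 1 + (0.45×2.8 + 0.37×2 + 0.18×1) = 3.18
Organism 6: 1 + 3.18 = 4.18

4.18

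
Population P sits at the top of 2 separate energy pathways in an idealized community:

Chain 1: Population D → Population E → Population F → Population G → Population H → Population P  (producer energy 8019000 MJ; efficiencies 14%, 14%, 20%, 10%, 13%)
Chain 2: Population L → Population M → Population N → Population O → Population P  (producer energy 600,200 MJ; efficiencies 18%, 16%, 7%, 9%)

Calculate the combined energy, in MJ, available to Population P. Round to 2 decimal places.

517.55 MJ

Chain 1: 8019000 × 0.14 × 0.14 × 0.2 × 0.1 × 0.13 = 408.64824 MJ
Chain 2: 600200 × 0.18 × 0.16 × 0.07 × 0.09 = 108.900288 MJ
Total at Population P: 408.64824 + 108.900288 = 517.548528 MJ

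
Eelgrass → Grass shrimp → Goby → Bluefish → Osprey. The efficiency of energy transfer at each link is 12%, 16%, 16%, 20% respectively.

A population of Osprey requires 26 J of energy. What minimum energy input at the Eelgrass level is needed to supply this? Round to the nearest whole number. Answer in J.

Cumulative transfer efficiency: 0.12 × 0.16 × 0.16 × 0.2 = 0.0006144
Eelgrass energy = 26 / 0.0006144 = 42318 J

42318 J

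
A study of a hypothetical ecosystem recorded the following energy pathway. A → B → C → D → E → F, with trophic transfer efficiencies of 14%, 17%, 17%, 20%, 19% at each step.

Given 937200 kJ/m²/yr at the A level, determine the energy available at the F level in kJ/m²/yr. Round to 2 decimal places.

B: 937200 × 0.14 = 131208 kJ/m²/yr
C: 131208 × 0.17 = 22305.36 kJ/m²/yr
D: 22305.36 × 0.17 = 3791.9112 kJ/m²/yr
E: 3791.9112 × 0.2 = 758.38224 kJ/m²/yr
F: 758.38224 × 0.19 = 144.0926256 kJ/m²/yr

144.09 kJ/m²/yr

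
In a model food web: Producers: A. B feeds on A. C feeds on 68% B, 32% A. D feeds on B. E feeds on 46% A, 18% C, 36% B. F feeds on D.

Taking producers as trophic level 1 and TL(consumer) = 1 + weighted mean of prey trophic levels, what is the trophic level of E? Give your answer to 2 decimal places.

2.66

B: 1 + 1 = 2
C: 1 + (0.68×2 + 0.32×1) = 2.68
D: 1 + 2 = 3
E: 1 + (0.46×1 + 0.18×2.68 + 0.36×2) = 2.6624
F: 1 + 3 = 4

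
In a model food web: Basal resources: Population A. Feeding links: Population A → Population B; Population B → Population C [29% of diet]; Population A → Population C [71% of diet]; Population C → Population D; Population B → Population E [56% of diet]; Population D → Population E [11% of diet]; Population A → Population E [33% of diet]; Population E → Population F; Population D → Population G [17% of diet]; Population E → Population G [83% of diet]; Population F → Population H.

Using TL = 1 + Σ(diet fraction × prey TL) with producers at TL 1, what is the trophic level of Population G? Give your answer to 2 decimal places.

3.89

Population B: 1 + 1 = 2
Population C: 1 + (0.29×2 + 0.71×1) = 2.29
Population D: 1 + 2.29 = 3.29
Population E: 1 + (0.56×2 + 0.11×3.29 + 0.33×1) = 2.8119
Population F: 1 + 2.8119 = 3.8119
Population G: 1 + (0.17×3.29 + 0.83×2.8119) = 3.893177
Population H: 1 + 3.8119 = 4.8119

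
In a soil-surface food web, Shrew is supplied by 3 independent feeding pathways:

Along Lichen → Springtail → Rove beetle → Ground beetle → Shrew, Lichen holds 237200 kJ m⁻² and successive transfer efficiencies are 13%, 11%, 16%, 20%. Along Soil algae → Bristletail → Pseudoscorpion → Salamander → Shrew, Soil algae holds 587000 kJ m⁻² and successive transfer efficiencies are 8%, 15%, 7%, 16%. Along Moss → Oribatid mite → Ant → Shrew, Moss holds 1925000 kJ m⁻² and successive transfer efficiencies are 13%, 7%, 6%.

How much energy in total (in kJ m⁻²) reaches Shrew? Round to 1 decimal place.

1238.5 kJ m⁻²

Via Lichen: 237200 × 0.13 × 0.11 × 0.16 × 0.2 = 108.54272 kJ m⁻²
Via Soil algae: 587000 × 0.08 × 0.15 × 0.07 × 0.16 = 78.8928 kJ m⁻²
Via Moss: 1925000 × 0.13 × 0.07 × 0.06 = 1051.05 kJ m⁻²
Total at Shrew: 108.54272 + 78.8928 + 1051.05 = 1238.48552 kJ m⁻²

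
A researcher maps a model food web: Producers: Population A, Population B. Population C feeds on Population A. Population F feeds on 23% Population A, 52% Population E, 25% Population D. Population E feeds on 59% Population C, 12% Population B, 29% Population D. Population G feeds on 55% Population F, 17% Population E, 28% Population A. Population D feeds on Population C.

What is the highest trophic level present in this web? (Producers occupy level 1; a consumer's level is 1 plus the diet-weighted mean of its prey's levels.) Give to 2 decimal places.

3.81

Population C: 1 + 1 = 2
Population D: 1 + 2 = 3
Population E: 1 + (0.59×2 + 0.12×1 + 0.29×3) = 3.17
Population F: 1 + (0.23×1 + 0.52×3.17 + 0.25×3) = 3.6284
Population G: 1 + (0.55×3.6284 + 0.17×3.17 + 0.28×1) = 3.81452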